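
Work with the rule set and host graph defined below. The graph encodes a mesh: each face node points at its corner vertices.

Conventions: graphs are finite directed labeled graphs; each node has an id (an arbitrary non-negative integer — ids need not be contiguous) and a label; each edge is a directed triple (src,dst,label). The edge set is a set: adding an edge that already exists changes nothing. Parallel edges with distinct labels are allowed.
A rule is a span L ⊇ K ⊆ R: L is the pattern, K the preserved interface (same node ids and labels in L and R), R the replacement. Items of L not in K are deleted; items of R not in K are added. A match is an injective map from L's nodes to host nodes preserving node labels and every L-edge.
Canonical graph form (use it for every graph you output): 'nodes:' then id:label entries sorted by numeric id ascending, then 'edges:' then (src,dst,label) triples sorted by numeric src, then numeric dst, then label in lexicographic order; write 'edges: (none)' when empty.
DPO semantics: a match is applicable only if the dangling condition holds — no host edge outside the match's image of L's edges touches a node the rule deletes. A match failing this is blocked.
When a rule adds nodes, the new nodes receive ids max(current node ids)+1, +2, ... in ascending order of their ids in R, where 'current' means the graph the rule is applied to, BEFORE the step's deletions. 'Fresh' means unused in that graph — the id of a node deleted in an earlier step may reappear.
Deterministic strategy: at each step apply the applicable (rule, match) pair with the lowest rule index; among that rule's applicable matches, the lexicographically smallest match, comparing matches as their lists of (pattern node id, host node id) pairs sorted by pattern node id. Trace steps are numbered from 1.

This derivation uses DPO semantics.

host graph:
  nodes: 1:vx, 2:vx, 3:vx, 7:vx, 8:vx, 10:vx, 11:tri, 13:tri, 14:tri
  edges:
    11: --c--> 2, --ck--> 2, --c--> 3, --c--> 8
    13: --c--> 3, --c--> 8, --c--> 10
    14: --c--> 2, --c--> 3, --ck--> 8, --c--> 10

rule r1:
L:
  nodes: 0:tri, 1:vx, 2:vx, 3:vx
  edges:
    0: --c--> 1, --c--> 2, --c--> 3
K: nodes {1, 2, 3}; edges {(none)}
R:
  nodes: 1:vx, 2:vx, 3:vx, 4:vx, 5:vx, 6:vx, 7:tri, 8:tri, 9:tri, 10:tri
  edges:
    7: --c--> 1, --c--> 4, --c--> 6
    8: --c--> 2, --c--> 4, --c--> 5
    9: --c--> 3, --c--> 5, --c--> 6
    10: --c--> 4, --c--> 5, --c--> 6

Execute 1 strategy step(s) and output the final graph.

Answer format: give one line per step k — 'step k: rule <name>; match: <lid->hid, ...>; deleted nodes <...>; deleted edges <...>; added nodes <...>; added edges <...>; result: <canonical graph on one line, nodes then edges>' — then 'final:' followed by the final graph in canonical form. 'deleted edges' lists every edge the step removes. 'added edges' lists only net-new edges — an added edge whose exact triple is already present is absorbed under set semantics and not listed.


step 1: rule r1; match: 0->13, 1->3, 2->8, 3->10; deleted nodes 13; deleted edges (13,3,c); (13,8,c); (13,10,c); added nodes 15, 16, 17, 18, 19, 20, 21; added edges (18,3,c); (18,15,c); (18,17,c); (19,8,c); (19,15,c); (19,16,c); (20,10,c); (20,16,c); (20,17,c); (21,15,c); (21,16,c); (21,17,c); result: nodes: 1:vx, 2:vx, 3:vx, 7:vx, 8:vx, 10:vx, 11:tri, 14:tri, 15:vx, 16:vx, 17:vx, 18:tri, 19:tri, 20:tri, 21:tri edges: (11,2,c); (11,2,ck); (11,3,c); (11,8,c); (14,2,c); (14,3,c); (14,8,ck); (14,10,c); (18,3,c); (18,15,c); (18,17,c); (19,8,c); (19,15,c); (19,16,c); (20,10,c); (20,16,c); (20,17,c); (21,15,c); (21,16,c); (21,17,c)
final:
nodes: 1:vx, 2:vx, 3:vx, 7:vx, 8:vx, 10:vx, 11:tri, 14:tri, 15:vx, 16:vx, 17:vx, 18:tri, 19:tri, 20:tri, 21:tri
edges: (11,2,c); (11,2,ck); (11,3,c); (11,8,c); (14,2,c); (14,3,c); (14,8,ck); (14,10,c); (18,3,c); (18,15,c); (18,17,c); (19,8,c); (19,15,c); (19,16,c); (20,10,c); (20,16,c); (20,17,c); (21,15,c); (21,16,c); (21,17,c)


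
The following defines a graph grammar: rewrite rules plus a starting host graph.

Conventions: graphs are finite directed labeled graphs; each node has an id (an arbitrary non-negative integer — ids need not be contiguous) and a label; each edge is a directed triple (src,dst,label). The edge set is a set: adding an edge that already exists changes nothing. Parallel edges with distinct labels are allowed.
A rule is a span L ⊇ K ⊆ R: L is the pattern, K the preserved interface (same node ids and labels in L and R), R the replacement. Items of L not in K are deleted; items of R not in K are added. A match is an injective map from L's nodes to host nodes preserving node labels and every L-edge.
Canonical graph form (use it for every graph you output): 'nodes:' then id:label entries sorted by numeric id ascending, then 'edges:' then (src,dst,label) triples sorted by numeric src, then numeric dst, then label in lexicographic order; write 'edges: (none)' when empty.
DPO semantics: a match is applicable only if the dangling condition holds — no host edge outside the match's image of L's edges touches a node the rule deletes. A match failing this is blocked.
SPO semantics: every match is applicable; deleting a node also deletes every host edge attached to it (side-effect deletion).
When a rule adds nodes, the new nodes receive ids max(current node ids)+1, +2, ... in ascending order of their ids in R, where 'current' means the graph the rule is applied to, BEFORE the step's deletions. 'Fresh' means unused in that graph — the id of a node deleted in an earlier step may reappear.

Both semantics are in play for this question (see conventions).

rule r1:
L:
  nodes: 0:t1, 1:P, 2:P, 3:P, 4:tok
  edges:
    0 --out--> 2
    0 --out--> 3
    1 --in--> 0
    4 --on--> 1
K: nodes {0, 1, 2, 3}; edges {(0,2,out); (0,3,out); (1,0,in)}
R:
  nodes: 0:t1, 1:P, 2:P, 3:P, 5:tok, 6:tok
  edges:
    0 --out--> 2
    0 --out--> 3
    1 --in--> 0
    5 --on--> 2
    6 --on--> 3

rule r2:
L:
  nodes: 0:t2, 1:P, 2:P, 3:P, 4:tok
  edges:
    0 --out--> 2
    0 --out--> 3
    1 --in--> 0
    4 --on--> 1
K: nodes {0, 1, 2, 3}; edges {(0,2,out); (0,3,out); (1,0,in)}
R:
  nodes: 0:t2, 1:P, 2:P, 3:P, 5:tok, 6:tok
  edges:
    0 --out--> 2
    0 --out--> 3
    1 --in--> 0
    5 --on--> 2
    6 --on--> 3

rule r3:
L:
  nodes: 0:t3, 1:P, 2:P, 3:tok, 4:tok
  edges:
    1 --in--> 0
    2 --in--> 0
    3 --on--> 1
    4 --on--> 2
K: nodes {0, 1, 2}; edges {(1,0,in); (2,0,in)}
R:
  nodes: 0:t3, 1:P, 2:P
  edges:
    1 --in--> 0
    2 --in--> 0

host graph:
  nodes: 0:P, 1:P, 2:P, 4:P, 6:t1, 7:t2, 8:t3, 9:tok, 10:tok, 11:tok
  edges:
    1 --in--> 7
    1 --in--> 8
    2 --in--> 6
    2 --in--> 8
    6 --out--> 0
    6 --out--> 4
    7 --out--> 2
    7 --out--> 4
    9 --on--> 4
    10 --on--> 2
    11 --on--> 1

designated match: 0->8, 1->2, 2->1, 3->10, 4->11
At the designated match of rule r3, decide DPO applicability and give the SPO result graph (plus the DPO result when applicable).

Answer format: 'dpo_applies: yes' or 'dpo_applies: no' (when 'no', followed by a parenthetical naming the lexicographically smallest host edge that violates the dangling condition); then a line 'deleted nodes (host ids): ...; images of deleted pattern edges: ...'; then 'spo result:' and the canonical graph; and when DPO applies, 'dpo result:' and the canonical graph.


dpo_applies: yes
deleted nodes (host ids): 10, 11; images of deleted pattern edges: (10,2,on); (11,1,on)
spo result:
nodes: 0:P, 1:P, 2:P, 4:P, 6:t1, 7:t2, 8:t3, 9:tok
edges: (1,7,in); (1,8,in); (2,6,in); (2,8,in); (6,0,out); (6,4,out); (7,2,out); (7,4,out); (9,4,on)
dpo result:
nodes: 0:P, 1:P, 2:P, 4:P, 6:t1, 7:t2, 8:t3, 9:tok
edges: (1,7,in); (1,8,in); (2,6,in); (2,8,in); (6,0,out); (6,4,out); (7,2,out); (7,4,out); (9,4,on)


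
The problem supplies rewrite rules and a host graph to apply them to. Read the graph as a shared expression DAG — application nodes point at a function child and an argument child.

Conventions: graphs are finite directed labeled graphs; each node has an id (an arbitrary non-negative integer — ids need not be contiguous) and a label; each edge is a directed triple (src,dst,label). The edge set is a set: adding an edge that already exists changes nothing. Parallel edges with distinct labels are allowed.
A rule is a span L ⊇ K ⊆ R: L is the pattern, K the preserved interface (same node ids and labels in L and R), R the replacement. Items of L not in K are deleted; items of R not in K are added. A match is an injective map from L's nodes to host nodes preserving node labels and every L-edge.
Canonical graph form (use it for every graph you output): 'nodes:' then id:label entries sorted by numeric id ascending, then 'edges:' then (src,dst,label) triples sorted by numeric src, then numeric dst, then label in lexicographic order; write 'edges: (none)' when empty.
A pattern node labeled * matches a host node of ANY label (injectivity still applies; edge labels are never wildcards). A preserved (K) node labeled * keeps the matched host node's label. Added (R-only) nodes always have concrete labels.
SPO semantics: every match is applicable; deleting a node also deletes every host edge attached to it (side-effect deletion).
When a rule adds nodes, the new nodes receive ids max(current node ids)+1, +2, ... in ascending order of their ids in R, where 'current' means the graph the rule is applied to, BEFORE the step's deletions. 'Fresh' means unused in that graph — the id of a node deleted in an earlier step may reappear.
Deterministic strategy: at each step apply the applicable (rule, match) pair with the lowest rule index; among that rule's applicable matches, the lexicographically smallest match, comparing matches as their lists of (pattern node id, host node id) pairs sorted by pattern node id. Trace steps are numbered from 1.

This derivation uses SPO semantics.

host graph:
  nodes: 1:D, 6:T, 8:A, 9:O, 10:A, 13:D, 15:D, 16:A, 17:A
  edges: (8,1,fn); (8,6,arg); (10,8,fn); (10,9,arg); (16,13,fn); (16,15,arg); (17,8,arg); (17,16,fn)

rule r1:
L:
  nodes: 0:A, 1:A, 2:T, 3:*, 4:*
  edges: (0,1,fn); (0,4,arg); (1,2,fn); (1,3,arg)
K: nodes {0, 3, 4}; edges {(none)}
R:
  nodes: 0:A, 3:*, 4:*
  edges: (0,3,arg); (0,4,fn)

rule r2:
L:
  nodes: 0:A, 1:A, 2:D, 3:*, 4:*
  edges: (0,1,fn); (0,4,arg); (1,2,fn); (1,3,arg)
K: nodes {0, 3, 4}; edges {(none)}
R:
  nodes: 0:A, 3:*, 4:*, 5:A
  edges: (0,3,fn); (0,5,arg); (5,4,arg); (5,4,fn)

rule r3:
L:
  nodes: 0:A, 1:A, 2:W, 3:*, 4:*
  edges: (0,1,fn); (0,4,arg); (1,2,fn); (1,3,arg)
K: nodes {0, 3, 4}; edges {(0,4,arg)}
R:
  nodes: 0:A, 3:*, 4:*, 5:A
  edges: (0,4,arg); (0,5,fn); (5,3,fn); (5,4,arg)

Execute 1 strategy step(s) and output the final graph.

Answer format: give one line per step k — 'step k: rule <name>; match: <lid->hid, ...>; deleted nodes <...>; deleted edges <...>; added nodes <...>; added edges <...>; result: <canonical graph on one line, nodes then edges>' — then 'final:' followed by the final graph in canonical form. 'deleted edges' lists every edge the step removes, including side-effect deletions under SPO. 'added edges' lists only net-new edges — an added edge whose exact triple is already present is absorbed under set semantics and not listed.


step 1: rule r2; match: 0->10, 1->8, 2->1, 3->6, 4->9; deleted nodes 1, 8; deleted edges (8,1,fn); (8,6,arg); (10,8,fn); (10,9,arg); (17,8,arg); added nodes 18; added edges (10,6,fn); (10,18,arg); (18,9,arg); (18,9,fn); result: nodes: 6:T, 9:O, 10:A, 13:D, 15:D, 16:A, 17:A, 18:A edges: (10,6,fn); (10,18,arg); (16,13,fn); (16,15,arg); (17,16,fn); (18,9,arg); (18,9,fn)
final:
nodes: 6:T, 9:O, 10:A, 13:D, 15:D, 16:A, 17:A, 18:A
edges: (10,6,fn); (10,18,arg); (16,13,fn); (16,15,arg); (17,16,fn); (18,9,arg); (18,9,fn)


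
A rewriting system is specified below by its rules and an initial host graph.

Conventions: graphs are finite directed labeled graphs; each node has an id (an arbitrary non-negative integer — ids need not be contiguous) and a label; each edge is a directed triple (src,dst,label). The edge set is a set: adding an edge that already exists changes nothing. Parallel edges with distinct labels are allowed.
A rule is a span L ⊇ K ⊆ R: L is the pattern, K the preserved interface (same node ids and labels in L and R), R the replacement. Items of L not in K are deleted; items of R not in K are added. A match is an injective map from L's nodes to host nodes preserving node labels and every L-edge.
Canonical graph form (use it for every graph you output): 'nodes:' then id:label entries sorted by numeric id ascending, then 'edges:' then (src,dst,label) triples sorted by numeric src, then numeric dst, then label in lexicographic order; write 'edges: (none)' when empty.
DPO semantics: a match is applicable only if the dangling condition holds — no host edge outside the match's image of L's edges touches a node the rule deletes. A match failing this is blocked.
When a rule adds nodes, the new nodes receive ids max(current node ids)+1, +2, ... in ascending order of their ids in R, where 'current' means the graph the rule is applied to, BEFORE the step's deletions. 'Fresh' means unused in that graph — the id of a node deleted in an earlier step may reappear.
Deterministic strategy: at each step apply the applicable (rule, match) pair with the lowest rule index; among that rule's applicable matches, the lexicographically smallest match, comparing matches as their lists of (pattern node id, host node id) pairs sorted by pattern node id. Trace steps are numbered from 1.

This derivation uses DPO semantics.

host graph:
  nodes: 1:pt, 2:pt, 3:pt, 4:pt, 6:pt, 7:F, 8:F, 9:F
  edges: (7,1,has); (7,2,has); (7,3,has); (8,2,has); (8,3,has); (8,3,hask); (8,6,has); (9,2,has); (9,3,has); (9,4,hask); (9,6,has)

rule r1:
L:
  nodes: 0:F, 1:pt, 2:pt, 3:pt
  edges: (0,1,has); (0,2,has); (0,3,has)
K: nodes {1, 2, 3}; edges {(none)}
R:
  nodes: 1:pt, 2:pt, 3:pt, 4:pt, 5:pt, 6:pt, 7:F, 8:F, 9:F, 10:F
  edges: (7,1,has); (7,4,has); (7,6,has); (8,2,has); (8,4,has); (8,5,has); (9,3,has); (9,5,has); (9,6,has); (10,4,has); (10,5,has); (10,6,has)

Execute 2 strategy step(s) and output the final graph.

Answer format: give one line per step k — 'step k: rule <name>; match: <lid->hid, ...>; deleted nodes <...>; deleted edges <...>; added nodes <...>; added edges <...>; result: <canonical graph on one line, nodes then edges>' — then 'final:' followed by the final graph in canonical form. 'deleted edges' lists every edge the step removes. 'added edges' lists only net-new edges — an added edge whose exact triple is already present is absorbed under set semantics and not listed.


step 1: rule r1; match: 0->7, 1->1, 2->2, 3->3; deleted nodes 7; deleted edges (7,1,has); (7,2,has); (7,3,has); added nodes 10, 11, 12, 13, 14, 15, 16; added edges (13,1,has); (13,10,has); (13,12,has); (14,2,has); (14,10,has); (14,11,has); (15,3,has); (15,11,has); (15,12,has); (16,10,has); (16,11,has); (16,12,has); result: nodes: 1:pt, 2:pt, 3:pt, 4:pt, 6:pt, 8:F, 9:F, 10:pt, 11:pt, 12:pt, 13:F, 14:F, 15:F, 16:F edges: (8,2,has); (8,3,has); (8,3,hask); (8,6,has); (9,2,has); (9,3,has); (9,4,hask); (9,6,has); (13,1,has); (13,10,has); (13,12,has); (14,2,has); (14,10,has); (14,11,has); (15,3,has); (15,11,has); (15,12,has); (16,10,has); (16,11,has); (16,12,has)
step 2: rule r1; match: 0->13, 1->1, 2->10, 3->12; deleted nodes 13; deleted edges (13,1,has); (13,10,has); (13,12,has); added nodes 17, 18, 19, 20, 21, 22, 23; added edges (20,1,has); (20,17,has); (20,19,has); (21,10,has); (21,17,has); (21,18,has); (22,12,has); (22,18,has); (22,19,has); (23,17,has); (23,18,has); (23,19,has); result: nodes: 1:pt, 2:pt, 3:pt, 4:pt, 6:pt, 8:F, 9:F, 10:pt, 11:pt, 12:pt, 14:F, 15:F, 16:F, 17:pt, 18:pt, 19:pt, 20:F, 21:F, 22:F, 23:F edges: (8,2,has); (8,3,has); (8,3,hask); (8,6,has); (9,2,has); (9,3,has); (9,4,hask); (9,6,has); (14,2,has); (14,10,has); (14,11,has); (15,3,has); (15,11,has); (15,12,has); (16,10,has); (16,11,has); (16,12,has); (20,1,has); (20,17,has); (20,19,has); (21,10,has); (21,17,has); (21,18,has); (22,12,has); (22,18,has); (22,19,has); (23,17,has); (23,18,has); (23,19,has)
final:
nodes: 1:pt, 2:pt, 3:pt, 4:pt, 6:pt, 8:F, 9:F, 10:pt, 11:pt, 12:pt, 14:F, 15:F, 16:F, 17:pt, 18:pt, 19:pt, 20:F, 21:F, 22:F, 23:F
edges: (8,2,has); (8,3,has); (8,3,hask); (8,6,has); (9,2,has); (9,3,has); (9,4,hask); (9,6,has); (14,2,has); (14,10,has); (14,11,has); (15,3,has); (15,11,has); (15,12,has); (16,10,has); (16,11,has); (16,12,has); (20,1,has); (20,17,has); (20,19,has); (21,10,has); (21,17,has); (21,18,has); (22,12,has); (22,18,has); (22,19,has); (23,17,has); (23,18,has); (23,19,has)


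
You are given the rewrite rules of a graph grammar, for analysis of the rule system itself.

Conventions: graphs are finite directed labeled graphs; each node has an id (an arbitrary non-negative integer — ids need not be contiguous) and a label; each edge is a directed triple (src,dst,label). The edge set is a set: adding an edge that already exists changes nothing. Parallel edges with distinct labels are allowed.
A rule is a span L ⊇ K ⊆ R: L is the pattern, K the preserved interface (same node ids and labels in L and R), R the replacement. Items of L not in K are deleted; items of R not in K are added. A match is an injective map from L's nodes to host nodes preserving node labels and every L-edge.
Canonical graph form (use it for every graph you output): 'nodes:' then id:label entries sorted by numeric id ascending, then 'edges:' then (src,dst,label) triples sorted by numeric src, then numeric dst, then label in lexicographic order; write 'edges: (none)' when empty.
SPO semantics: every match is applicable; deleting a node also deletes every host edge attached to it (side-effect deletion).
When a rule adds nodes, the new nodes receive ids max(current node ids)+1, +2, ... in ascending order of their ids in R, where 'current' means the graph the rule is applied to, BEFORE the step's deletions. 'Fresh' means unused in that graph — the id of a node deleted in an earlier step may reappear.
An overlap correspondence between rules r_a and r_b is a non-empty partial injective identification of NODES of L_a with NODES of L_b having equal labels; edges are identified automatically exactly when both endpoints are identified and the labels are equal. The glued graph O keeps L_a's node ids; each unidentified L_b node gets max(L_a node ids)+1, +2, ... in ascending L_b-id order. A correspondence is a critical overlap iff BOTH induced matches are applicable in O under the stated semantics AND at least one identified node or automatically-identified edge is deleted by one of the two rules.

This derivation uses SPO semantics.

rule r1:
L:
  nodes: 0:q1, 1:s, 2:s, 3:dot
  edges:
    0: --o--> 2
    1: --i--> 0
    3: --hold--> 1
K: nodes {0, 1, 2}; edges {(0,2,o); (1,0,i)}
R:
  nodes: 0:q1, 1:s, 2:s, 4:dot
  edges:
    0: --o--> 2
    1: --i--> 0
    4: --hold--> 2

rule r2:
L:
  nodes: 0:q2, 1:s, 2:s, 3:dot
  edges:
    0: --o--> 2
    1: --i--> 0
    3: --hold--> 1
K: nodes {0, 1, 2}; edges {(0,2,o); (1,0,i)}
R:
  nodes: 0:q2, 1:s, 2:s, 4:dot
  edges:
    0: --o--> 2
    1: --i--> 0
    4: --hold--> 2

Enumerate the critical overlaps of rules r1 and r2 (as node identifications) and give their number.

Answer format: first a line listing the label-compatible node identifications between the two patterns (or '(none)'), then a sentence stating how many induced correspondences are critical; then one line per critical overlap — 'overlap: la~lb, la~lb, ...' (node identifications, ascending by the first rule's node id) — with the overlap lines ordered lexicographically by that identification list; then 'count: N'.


label-compatible node identifications between L(r1) and L(r2): 1~1, 1~2, 2~1, 2~2, 3~3
7 of the induced correspondences are critical overlaps of r1 and r2.
overlap: 1~1, 2~2, 3~3
overlap: 1~1, 3~3
overlap: 1~2, 2~1, 3~3
overlap: 1~2, 3~3
overlap: 2~1, 3~3
overlap: 2~2, 3~3
overlap: 3~3
count: 7


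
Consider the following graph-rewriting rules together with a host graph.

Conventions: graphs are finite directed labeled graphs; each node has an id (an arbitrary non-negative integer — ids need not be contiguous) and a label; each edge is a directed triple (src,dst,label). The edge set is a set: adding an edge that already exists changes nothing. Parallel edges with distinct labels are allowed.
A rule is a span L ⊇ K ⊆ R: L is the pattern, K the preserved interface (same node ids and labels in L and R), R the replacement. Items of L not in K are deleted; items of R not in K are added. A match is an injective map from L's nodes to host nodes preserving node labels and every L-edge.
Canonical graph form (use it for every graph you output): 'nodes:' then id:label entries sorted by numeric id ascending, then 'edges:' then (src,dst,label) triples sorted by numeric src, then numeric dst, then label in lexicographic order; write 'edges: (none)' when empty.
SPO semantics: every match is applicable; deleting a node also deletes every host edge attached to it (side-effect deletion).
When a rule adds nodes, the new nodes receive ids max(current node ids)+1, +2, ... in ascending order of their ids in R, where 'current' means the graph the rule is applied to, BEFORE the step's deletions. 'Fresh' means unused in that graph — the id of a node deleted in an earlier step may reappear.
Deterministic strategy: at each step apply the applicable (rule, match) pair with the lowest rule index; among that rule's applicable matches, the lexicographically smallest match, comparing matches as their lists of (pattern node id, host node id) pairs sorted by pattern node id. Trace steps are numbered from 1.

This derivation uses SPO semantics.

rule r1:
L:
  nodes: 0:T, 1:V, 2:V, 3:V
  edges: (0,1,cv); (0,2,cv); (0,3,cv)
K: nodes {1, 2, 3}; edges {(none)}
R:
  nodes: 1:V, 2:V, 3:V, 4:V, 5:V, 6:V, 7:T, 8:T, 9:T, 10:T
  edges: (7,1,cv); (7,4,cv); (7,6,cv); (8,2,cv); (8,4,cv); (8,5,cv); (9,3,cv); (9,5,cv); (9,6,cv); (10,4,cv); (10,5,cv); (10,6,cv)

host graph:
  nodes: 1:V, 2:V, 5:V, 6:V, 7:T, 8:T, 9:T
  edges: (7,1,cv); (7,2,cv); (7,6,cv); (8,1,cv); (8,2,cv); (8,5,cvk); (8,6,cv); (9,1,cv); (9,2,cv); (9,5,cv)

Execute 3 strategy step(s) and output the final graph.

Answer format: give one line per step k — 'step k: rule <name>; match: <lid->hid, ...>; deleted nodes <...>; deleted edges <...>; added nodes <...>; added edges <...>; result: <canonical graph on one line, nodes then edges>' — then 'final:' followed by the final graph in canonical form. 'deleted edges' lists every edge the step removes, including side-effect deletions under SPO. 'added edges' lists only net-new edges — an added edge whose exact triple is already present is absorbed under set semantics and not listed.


step 1: rule r1; match: 0->7, 1->1, 2->2, 3->6; deleted nodes 7; deleted edges (7,1,cv); (7,2,cv); (7,6,cv); added nodes 10, 11, 12, 13, 14, 15, 16; added edges (13,1,cv); (13,10,cv); (13,12,cv); (14,2,cv); (14,10,cv); (14,11,cv); (15,6,cv); (15,11,cv); (15,12,cv); (16,10,cv); (16,11,cv); (16,12,cv); result: nodes: 1:V, 2:V, 5:V, 6:V, 8:T, 9:T, 10:V, 11:V, 12:V, 13:T, 14:T, 15:T, 16:T edges: (8,1,cv); (8,2,cv); (8,5,cvk); (8,6,cv); (9,1,cv); (9,2,cv); (9,5,cv); (13,1,cv); (13,10,cv); (13,12,cv); (14,2,cv); (14,10,cv); (14,11,cv); (15,6,cv); (15,11,cv); (15,12,cv); (16,10,cv); (16,11,cv); (16,12,cv)
step 2: rule r1; match: 0->8, 1->1, 2->2, 3->6; deleted nodes 8; deleted edges (8,1,cv); (8,2,cv); (8,5,cvk); (8,6,cv); added nodes 17, 18, 19, 20, 21, 22, 23; added edges (20,1,cv); (20,17,cv); (20,19,cv); (21,2,cv); (21,17,cv); (21,18,cv); (22,6,cv); (22,18,cv); (22,19,cv); (23,17,cv); (23,18,cv); (23,19,cv); result: nodes: 1:V, 2:V, 5:V, 6:V, 9:T, 10:V, 11:V, 12:V, 13:T, 14:T, 15:T, 16:T, 17:V, 18:V, 19:V, 20:T, 21:T, 22:T, 23:T edges: (9,1,cv); (9,2,cv); (9,5,cv); (13,1,cv); (13,10,cv); (13,12,cv); (14,2,cv); (14,10,cv); (14,11,cv); (15,6,cv); (15,11,cv); (15,12,cv); (16,10,cv); (16,11,cv); (16,12,cv); (20,1,cv); (20,17,cv); (20,19,cv); (21,2,cv); (21,17,cv); (21,18,cv); (22,6,cv); (22,18,cv); (22,19,cv); (23,17,cv); (23,18,cv); (23,19,cv)
step 3: rule r1; match: 0->9, 1->1, 2->2, 3->5; deleted nodes 9; deleted edges (9,1,cv); (9,2,cv); (9,5,cv); added nodes 24, 25, 26, 27, 28, 29, 30; added edges (27,1,cv); (27,24,cv); (27,26,cv); (28,2,cv); (28,24,cv); (28,25,cv); (29,5,cv); (29,25,cv); (29,26,cv); (30,24,cv); (30,25,cv); (30,26,cv); result: nodes: 1:V, 2:V, 5:V, 6:V, 10:V, 11:V, 12:V, 13:T, 14:T, 15:T, 16:T, 17:V, 18:V, 19:V, 20:T, 21:T, 22:T, 23:T, 24:V, 25:V, 26:V, 27:T, 28:T, 29:T, 30:T edges: (13,1,cv); (13,10,cv); (13,12,cv); (14,2,cv); (14,10,cv); (14,11,cv); (15,6,cv); (15,11,cv); (15,12,cv); (16,10,cv); (16,11,cv); (16,12,cv); (20,1,cv); (20,17,cv); (20,19,cv); (21,2,cv); (21,17,cv); (21,18,cv); (22,6,cv); (22,18,cv); (22,19,cv); (23,17,cv); (23,18,cv); (23,19,cv); (27,1,cv); (27,24,cv); (27,26,cv); (28,2,cv); (28,24,cv); (28,25,cv); (29,5,cv); (29,25,cv); (29,26,cv); (30,24,cv); (30,25,cv); (30,26,cv)
final:
nodes: 1:V, 2:V, 5:V, 6:V, 10:V, 11:V, 12:V, 13:T, 14:T, 15:T, 16:T, 17:V, 18:V, 19:V, 20:T, 21:T, 22:T, 23:T, 24:V, 25:V, 26:V, 27:T, 28:T, 29:T, 30:T
edges: (13,1,cv); (13,10,cv); (13,12,cv); (14,2,cv); (14,10,cv); (14,11,cv); (15,6,cv); (15,11,cv); (15,12,cv); (16,10,cv); (16,11,cv); (16,12,cv); (20,1,cv); (20,17,cv); (20,19,cv); (21,2,cv); (21,17,cv); (21,18,cv); (22,6,cv); (22,18,cv); (22,19,cv); (23,17,cv); (23,18,cv); (23,19,cv); (27,1,cv); (27,24,cv); (27,26,cv); (28,2,cv); (28,24,cv); (28,25,cv); (29,5,cv); (29,25,cv); (29,26,cv); (30,24,cv); (30,25,cv); (30,26,cv)


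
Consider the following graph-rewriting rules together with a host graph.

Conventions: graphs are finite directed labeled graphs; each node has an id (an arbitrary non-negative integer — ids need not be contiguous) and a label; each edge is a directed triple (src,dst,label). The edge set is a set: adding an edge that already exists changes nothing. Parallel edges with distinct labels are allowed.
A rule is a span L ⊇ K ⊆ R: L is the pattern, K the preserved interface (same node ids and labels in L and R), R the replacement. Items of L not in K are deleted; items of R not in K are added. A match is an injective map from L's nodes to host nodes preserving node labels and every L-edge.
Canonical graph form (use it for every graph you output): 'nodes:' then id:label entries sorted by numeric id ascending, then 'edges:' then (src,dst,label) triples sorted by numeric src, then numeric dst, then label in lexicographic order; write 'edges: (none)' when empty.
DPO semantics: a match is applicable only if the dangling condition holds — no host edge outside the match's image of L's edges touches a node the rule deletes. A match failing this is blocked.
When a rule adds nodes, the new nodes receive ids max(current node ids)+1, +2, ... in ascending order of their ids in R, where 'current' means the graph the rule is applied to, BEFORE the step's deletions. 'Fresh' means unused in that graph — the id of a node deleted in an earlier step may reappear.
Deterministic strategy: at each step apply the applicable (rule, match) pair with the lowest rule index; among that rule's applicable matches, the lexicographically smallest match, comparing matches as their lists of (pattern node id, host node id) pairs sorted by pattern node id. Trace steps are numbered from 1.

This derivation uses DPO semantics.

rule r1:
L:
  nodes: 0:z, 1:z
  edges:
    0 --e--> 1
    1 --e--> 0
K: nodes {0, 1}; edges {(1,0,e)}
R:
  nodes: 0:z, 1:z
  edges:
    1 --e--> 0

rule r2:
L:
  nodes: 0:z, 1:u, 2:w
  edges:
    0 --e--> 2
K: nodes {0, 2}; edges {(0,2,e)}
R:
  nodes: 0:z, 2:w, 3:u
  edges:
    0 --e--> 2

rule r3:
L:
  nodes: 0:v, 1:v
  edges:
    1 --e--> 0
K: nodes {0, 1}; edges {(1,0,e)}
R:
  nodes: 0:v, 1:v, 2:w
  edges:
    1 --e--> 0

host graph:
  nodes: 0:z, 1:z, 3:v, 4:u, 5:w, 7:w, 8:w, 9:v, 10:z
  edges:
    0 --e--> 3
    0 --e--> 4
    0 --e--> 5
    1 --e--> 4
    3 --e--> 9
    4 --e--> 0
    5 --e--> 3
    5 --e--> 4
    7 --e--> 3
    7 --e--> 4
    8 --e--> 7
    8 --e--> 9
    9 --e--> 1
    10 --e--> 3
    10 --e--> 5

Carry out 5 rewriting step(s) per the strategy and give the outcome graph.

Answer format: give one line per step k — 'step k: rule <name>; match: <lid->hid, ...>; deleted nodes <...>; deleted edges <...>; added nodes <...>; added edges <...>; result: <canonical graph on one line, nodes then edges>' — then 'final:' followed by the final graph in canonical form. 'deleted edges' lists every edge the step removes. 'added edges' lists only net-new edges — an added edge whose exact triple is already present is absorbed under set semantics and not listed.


step 1: rule r3; match: 0->9, 1->3; deleted nodes (none); deleted edges (none); added nodes 11; added edges (none); result: nodes: 0:z, 1:z, 3:v, 4:u, 5:w, 7:w, 8:w, 9:v, 10:z, 11:w edges: (0,3,e); (0,4,e); (0,5,e); (1,4,e); (3,9,e); (4,0,e); (5,3,e); (5,4,e); (7,3,e); (7,4,e); (8,7,e); (8,9,e); (9,1,e); (10,3,e); (10,5,e)
step 2: rule r3; match: 0->9, 1->3; deleted nodes (none); deleted edges (none); added nodes 12; added edges (none); result: nodes: 0:z, 1:z, 3:v, 4:u, 5:w, 7:w, 8:w, 9:v, 10:z, 11:w, 12:w edges: (0,3,e); (0,4,e); (0,5,e); (1,4,e); (3,9,e); (4,0,e); (5,3,e); (5,4,e); (7,3,e); (7,4,e); (8,7,e); (8,9,e); (9,1,e); (10,3,e); (10,5,e)
step 3: rule r3; match: 0->9, 1->3; deleted nodes (none); deleted edges (none); added nodes 13; added edges (none); result: nodes: 0:z, 1:z, 3:v, 4:u, 5:w, 7:w, 8:w, 9:v, 10:z, 11:w, 12:w, 13:w edges: (0,3,e); (0,4,e); (0,5,e); (1,4,e); (3,9,e); (4,0,e); (5,3,e); (5,4,e); (7,3,e); (7,4,e); (8,7,e); (8,9,e); (9,1,e); (10,3,e); (10,5,e)
step 4: rule r3; match: 0->9, 1->3; deleted nodes (none); deleted edges (none); added nodes 14; added edges (none); result: nodes: 0:z, 1:z, 3:v, 4:u, 5:w, 7:w, 8:w, 9:v, 10:z, 11:w, 12:w, 13:w, 14:w edges: (0,3,e); (0,4,e); (0,5,e); (1,4,e); (3,9,e); (4,0,e); (5,3,e); (5,4,e); (7,3,e); (7,4,e); (8,7,e); (8,9,e); (9,1,e); (10,3,e); (10,5,e)
step 5: rule r3; match: 0->9, 1->3; deleted nodes (none); deleted edges (none); added nodes 15; added edges (none); result: nodes: 0:z, 1:z, 3:v, 4:u, 5:w, 7:w, 8:w, 9:v, 10:z, 11:w, 12:w, 13:w, 14:w, 15:w edges: (0,3,e); (0,4,e); (0,5,e); (1,4,e); (3,9,e); (4,0,e); (5,3,e); (5,4,e); (7,3,e); (7,4,e); (8,7,e); (8,9,e); (9,1,e); (10,3,e); (10,5,e)
final:
nodes: 0:z, 1:z, 3:v, 4:u, 5:w, 7:w, 8:w, 9:v, 10:z, 11:w, 12:w, 13:w, 14:w, 15:w
edges: (0,3,e); (0,4,e); (0,5,e); (1,4,e); (3,9,e); (4,0,e); (5,3,e); (5,4,e); (7,3,e); (7,4,e); (8,7,e); (8,9,e); (9,1,e); (10,3,e); (10,5,e)


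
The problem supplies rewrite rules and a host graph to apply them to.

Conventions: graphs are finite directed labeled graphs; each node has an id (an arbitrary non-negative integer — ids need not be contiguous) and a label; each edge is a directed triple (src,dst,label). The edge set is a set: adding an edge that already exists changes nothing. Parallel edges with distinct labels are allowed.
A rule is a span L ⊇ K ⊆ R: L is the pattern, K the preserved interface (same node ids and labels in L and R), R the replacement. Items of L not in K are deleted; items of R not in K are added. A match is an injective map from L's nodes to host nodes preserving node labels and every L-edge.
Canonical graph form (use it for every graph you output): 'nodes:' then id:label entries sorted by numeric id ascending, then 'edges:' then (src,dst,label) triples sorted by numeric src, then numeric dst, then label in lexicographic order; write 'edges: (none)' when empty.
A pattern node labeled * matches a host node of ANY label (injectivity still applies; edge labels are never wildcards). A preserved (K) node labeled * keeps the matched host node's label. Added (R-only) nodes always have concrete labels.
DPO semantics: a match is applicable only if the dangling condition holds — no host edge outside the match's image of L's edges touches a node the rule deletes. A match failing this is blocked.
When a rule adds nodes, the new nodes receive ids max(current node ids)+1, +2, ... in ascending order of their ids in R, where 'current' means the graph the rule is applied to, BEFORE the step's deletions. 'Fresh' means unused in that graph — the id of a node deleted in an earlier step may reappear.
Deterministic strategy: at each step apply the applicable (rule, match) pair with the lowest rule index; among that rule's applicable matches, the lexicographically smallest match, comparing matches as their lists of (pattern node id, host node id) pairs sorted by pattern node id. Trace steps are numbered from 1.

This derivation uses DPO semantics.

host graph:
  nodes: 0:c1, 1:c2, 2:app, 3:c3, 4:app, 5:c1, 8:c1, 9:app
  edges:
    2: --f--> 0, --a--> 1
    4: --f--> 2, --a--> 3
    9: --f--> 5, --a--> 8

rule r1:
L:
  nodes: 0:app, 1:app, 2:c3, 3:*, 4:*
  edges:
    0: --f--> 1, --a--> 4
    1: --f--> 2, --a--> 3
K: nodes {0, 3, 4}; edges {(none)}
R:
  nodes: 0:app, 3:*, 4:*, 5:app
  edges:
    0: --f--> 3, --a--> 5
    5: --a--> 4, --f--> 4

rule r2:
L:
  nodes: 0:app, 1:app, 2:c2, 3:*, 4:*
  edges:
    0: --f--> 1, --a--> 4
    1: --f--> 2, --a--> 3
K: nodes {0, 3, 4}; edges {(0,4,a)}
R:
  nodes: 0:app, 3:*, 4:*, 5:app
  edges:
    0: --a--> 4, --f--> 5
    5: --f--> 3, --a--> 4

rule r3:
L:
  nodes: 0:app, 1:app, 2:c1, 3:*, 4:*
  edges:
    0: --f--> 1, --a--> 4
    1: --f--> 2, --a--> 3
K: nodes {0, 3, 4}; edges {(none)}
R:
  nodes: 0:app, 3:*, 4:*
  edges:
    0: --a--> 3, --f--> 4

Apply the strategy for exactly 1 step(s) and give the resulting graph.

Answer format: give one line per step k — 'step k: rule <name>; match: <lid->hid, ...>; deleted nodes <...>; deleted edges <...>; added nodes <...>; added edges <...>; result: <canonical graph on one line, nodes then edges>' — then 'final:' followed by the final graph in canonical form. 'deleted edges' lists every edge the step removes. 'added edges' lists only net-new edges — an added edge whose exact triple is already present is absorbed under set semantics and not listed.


step 1: rule r3; match: 0->4, 1->2, 2->0, 3->1, 4->3; deleted nodes 0, 2; deleted edges (2,0,f); (2,1,a); (4,2,f); (4,3,a); added nodes (none); added edges (4,1,a); (4,3,f); result: nodes: 1:c2, 3:c3, 4:app, 5:c1, 8:c1, 9:app edges: (4,1,a); (4,3,f); (9,5,f); (9,8,a)
final:
nodes: 1:c2, 3:c3, 4:app, 5:c1, 8:c1, 9:app
edges: (4,1,a); (4,3,f); (9,5,f); (9,8,a)


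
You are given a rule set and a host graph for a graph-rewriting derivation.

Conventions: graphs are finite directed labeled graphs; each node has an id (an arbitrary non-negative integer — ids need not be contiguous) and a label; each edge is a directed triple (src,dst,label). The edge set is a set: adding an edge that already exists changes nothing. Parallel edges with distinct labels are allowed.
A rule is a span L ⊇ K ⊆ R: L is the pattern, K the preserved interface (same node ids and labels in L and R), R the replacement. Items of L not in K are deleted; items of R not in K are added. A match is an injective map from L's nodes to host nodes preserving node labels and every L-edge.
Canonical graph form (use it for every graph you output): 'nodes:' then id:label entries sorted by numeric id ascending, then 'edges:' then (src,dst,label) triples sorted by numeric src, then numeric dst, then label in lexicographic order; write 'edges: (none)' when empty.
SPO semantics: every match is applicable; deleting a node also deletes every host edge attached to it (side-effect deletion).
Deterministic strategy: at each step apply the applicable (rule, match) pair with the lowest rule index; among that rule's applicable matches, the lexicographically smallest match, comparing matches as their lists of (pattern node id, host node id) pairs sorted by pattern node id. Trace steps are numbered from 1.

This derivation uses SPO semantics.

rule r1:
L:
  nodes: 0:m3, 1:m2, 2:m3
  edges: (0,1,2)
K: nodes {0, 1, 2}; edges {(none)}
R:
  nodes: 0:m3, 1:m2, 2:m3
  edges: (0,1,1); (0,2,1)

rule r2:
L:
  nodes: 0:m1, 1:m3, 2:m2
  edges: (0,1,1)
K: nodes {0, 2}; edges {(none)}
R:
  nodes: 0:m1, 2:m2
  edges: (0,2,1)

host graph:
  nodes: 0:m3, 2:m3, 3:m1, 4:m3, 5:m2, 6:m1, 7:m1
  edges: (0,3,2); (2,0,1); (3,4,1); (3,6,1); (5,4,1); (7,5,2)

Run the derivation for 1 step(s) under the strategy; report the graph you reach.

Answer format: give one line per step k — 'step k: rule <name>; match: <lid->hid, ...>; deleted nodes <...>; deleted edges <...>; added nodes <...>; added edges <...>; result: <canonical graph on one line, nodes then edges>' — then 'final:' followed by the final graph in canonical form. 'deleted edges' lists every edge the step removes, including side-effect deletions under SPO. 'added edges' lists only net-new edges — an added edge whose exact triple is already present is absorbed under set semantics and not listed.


step 1: rule r2; match: 0->3, 1->4, 2->5; deleted nodes 4; deleted edges (3,4,1); (5,4,1); added nodes (none); added edges (3,5,1); result: nodes: 0:m3, 2:m3, 3:m1, 5:m2, 6:m1, 7:m1 edges: (0,3,2); (2,0,1); (3,5,1); (3,6,1); (7,5,2)
final:
nodes: 0:m3, 2:m3, 3:m1, 5:m2, 6:m1, 7:m1
edges: (0,3,2); (2,0,1); (3,5,1); (3,6,1); (7,5,2)


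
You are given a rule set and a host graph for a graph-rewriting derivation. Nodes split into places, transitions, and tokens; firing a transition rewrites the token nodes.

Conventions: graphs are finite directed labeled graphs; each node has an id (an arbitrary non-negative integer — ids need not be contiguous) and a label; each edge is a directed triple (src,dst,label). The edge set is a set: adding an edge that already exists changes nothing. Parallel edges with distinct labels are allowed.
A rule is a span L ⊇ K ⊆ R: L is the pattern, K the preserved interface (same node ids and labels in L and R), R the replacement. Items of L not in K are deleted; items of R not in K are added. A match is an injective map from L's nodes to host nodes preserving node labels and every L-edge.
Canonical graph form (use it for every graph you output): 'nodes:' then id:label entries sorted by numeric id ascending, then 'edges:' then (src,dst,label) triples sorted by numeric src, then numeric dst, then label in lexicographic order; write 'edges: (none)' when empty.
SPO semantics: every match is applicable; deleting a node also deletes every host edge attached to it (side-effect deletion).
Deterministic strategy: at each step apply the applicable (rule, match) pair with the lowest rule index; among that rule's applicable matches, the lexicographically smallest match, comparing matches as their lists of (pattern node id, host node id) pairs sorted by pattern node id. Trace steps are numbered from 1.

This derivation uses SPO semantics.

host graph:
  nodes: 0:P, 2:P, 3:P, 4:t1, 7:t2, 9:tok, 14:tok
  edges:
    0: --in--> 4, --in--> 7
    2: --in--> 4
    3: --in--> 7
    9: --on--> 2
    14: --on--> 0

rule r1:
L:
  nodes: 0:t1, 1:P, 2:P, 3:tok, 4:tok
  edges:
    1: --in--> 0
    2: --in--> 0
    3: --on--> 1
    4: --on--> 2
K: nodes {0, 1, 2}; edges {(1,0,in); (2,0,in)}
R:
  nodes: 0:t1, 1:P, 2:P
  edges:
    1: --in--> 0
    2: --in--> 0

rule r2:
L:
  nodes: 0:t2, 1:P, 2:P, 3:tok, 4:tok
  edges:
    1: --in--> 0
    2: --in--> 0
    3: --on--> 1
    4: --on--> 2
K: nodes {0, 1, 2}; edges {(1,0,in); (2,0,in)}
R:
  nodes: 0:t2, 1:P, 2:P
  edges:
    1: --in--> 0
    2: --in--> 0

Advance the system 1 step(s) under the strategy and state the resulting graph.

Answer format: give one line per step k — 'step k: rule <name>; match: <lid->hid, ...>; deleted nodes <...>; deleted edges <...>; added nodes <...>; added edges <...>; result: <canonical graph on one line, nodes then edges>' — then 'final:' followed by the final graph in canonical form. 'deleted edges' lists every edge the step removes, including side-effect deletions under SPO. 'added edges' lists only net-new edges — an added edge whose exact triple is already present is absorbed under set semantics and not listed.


step 1: rule r1; match: 0->4, 1->0, 2->2, 3->14, 4->9; deleted nodes 9, 14; deleted edges (9,2,on); (14,0,on); added nodes (none); added edges (none); result: nodes: 0:P, 2:P, 3:P, 4:t1, 7:t2 edges: (0,4,in); (0,7,in); (2,4,in); (3,7,in)
final:
nodes: 0:P, 2:P, 3:P, 4:t1, 7:t2
edges: (0,4,in); (0,7,in); (2,4,in); (3,7,in)


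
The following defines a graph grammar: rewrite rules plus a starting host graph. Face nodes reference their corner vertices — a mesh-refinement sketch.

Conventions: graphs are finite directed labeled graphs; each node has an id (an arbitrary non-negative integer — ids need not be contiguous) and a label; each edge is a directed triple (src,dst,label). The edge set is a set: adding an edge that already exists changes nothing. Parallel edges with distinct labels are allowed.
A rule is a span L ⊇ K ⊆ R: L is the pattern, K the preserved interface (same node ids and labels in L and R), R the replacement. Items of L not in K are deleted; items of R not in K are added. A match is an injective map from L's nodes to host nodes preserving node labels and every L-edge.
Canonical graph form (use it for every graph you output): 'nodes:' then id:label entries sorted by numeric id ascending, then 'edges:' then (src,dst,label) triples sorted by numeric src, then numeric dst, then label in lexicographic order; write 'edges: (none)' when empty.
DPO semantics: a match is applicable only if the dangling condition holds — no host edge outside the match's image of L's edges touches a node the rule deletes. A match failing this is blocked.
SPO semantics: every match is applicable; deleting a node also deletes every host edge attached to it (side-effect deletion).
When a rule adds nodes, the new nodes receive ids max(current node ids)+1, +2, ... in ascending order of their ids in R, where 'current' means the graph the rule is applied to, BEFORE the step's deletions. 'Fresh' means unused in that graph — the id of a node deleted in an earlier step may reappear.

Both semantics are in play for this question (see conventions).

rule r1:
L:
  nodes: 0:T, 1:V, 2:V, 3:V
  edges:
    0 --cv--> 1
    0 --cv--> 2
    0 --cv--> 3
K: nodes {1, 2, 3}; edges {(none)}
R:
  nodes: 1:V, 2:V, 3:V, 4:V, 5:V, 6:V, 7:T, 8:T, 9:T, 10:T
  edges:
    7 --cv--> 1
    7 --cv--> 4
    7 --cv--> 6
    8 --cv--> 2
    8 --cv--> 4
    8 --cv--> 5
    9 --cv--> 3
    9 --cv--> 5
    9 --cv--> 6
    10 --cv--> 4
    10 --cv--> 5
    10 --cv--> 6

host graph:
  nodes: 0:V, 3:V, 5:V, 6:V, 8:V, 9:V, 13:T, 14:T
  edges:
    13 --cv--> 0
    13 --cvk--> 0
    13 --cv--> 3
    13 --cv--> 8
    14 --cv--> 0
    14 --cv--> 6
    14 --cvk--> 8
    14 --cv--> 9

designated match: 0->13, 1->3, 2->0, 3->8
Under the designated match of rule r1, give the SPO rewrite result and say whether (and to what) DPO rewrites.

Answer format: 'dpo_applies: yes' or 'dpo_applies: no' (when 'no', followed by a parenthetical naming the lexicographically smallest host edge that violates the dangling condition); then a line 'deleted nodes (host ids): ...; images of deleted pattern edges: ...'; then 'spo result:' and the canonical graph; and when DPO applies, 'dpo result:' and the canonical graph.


dpo_applies: no
(the rule deletes node 13, which keeps host edge (13,0,cvk) outside the match image — the dangling condition fails, DPO blocks; SPO proceeds and side-deletes such edges)
deleted nodes (host ids): 13; images of deleted pattern edges: (13,0,cv); (13,3,cv); (13,8,cv)
spo result:
nodes: 0:V, 3:V, 5:V, 6:V, 8:V, 9:V, 14:T, 15:V, 16:V, 17:V, 18:T, 19:T, 20:T, 21:T
edges: (14,0,cv); (14,6,cv); (14,8,cvk); (14,9,cv); (18,3,cv); (18,15,cv); (18,17,cv); (19,0,cv); (19,15,cv); (19,16,cv); (20,8,cv); (20,16,cv); (20,17,cv); (21,15,cv); (21,16,cv); (21,17,cv)
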